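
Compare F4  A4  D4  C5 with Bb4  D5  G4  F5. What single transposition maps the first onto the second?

From F4 to Bb4 is 4 letter names — a fourth of some quality.
F4 to Bb4 is 5 semitones, which makes it a perfect fourth; the second version is higher, so the direction is up.
Checking another pair — C5 → F5 — gives the same interval.

up a perfect fourth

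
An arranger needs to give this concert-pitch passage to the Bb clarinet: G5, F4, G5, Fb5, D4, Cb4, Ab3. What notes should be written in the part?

Written C4 sounds as Bb3 on the Bb clarinet, so concert pitches are written a major second up.
G5 → A5
F4 → G4
G5 → A5
Fb5 → Gb5
D4 → E4
Cb4 → Db4
Ab3 → Bb3

A5 G4 A5 Gb5 E4 Db4 Bb3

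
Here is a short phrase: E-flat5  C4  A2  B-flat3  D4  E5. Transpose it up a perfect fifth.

Bb5 G4 E3 F4 A4 B5

Eb5: a fifth up reaches B, and 7 semitones makes it Bb5.
C4 up a perfect fifth is G4.
A2: a fifth up reaches E, and 7 semitones makes it E3.
Bb3 up a perfect fifth is F4.
A perfect fifth up from D4 gives A4.
A perfect fifth up from E5 gives B5.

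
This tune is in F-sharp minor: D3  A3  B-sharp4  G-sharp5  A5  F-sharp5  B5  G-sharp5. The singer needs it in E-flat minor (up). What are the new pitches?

Cb4 Gb4 A5 F6 Gb6 Eb6 Ab6 F6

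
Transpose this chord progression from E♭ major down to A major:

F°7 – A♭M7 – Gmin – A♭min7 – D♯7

E♭ major down to A major is a diminished fifth; each chord root moves by that interval while the quality stays the same.
F°7: root F down a diminished fifth → B, giving B°7.
A♭M7: root A♭ down a diminished fifth → D, giving DM7.
Gmin: root G down a diminished fifth → C#, giving C#min.
A♭min7: root A♭ down a diminished fifth → D, giving Dmin7.
D♯7: root D♯ down a diminished fifth → G##, giving G##7.

B°7 DM7 C#min Dmin7 G##7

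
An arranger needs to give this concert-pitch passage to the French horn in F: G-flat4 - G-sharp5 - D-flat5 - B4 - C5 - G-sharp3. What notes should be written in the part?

Db5 D#6 Ab5 F#5 G5 D#4

Written C4 sounds as F3 on the French horn in F, so concert pitches are written a perfect fifth up.
Gb4 becomes Db5
G#5 becomes D#6
Db5 becomes Ab5
B4 becomes F#5
C5 becomes G5
G#3 becomes D#4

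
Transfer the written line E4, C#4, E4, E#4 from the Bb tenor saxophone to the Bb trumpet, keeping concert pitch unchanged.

E3 C#3 E3 E#3

First find concert pitch: the Bb tenor saxophone sounds a major ninth below written, so E4 C#4 E4 E#4 sounds D3 B2 D3 D#3.
Then write for Bb trumpet: it sounds a major second below written, so the part must be a major second above concert.
D3 → E3
B2 → C#3
D3 → E3
D#3 → E#3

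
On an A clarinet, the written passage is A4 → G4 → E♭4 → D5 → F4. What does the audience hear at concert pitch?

The A clarinet sounds a minor third below written, so transpose each written note down a minor third.
A4 becomes F#4
G4 becomes E4
Eb4 becomes C4
D5 becomes B4
F4 becomes D4

F#4 E4 C4 B4 D4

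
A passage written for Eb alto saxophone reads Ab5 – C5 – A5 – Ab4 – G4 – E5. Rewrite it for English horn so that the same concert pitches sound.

First find concert pitch: the Eb alto saxophone sounds a major sixth below written, so Ab5 C5 A5 Ab4 G4 E5 sounds Cb5 Eb4 C5 Cb4 Bb3 G4.
Then write for English horn: it sounds a perfect fifth below written, so the part must be a perfect fifth above concert.
Cb5 → Gb5
Eb4 → Bb4
C5 → G5
Cb4 → Gb4
Bb3 → F4
G4 → D5

Gb5 Bb4 G5 Gb4 F4 D5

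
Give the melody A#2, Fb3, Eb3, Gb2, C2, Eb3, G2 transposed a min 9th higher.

B3 Gbb4 Fb4 Abb3 Db3 Fb4 Ab3

A#2 up a minor ninth is B3.
Fb3: a ninth up reaches G, and 13 semitones makes it Gbb4.
Eb3 up a minor ninth is Fb4.
A minor ninth up from Gb2 gives Abb3.
C2 up a minor ninth is Db3.
Eb3: a ninth up reaches F, and 13 semitones makes it Fb4.
G2: a ninth up reaches A, and 13 semitones makes it Ab3.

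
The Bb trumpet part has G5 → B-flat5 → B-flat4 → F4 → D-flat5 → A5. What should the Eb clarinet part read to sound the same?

First find concert pitch: the Bb trumpet sounds a major second below written, so G5 B-flat5 B-flat4 F4 D-flat5 A5 sounds F5 Ab5 Ab4 Eb4 Cb5 G5.
Then write for Eb clarinet: it sounds a minor third above written, so the part must be a minor third below concert.
F5 → D5
Ab5 → F5
Ab4 → F4
Eb4 → C4
Cb5 → Ab4
G5 → E5

D5 F5 F4 C4 Ab4 E5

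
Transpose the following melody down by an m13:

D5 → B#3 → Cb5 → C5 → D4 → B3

D5 -> F#3
B#3 -> D##2
Cb5 -> Eb3
C5 -> E3
D4 -> F#2
B3 -> D#2

F#3 D##2 Eb3 E3 F#2 D#2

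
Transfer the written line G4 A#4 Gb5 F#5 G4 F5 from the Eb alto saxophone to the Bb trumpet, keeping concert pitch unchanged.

C4 D#4 Cb5 B4 C4 Bb4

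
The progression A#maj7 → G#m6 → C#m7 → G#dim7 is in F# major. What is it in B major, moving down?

F# major down to B major is a perfect fifth; each chord root moves by that interval while the quality stays the same.
A#maj7: root A# down a perfect fifth → D#, giving D#maj7.
G#m6: root G# down a perfect fifth → C#, giving C#m6.
C#m7: root C# down a perfect fifth → F#, giving F#m7.
G#dim7: root G# down a perfect fifth → C#, giving C#dim7.

D#maj7 C#m6 F#m7 C#dim7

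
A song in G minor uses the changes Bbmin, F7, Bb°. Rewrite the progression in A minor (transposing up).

Cmin G7 C°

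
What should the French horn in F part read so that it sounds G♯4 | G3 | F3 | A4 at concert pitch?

D#5 D4 C4 E5

The French horn in F sounds a perfect fifth below written, so the written part must be a perfect fifth above concert — transpose each note up.
G#4 -> D#5
G3 -> D4
F3 -> C4
A4 -> E5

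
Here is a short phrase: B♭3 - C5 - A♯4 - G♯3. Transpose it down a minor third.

Bb3 → G3
C5 → A4
A#4 → F##4
G#3 → E#3

G3 A4 F##4 E#3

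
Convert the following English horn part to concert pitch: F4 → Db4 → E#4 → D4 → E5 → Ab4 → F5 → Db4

Bb3 Gb3 A#3 G3 A4 Db4 Bb4 Gb3

The English horn sounds a perfect fifth below written, so transpose each written note down a perfect fifth.
F4 -> Bb3
Db4 -> Gb3
E#4 -> A#3
D4 -> G3
E5 -> A4
Ab4 -> Db4
F5 -> Bb4
Db4 -> Gb3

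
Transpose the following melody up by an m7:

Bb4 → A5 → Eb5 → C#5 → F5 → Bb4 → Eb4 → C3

Bb4 up a minor seventh is Ab5.
A5: a seventh up reaches G, and 10 semitones makes it G6.
Eb5: a seventh up reaches D, and 10 semitones makes it Db6.
A minor seventh up from C#5 gives B5.
F5 up a minor seventh is Eb6.
A minor seventh up from Bb4 gives Ab5.
Eb4: a seventh up reaches D, and 10 semitones makes it Db5.
C3: a seventh up reaches B, and 10 semitones makes it Bb3.

Ab5 G6 Db6 B5 Eb6 Ab5 Db5 Bb3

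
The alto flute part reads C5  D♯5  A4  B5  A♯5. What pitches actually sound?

The alto flute sounds a perfect fourth below written, so transpose each written note down a perfect fourth.
C5 → G4
D#5 → A#4
A4 → E4
B5 → F#5
A#5 → E#5

G4 A#4 E4 F#5 E#5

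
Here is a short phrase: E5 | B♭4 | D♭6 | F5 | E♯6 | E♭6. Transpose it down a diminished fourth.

B#4 F#4 A5 C#5 B##5 B5

A diminished fourth down from E5 gives B#4.
Bb4: a fourth down reaches F, and 4 semitones makes it F#4.
Db6 down a diminished fourth is A5.
F5 down a diminished fourth is C#5.
E#6: a fourth down reaches B, and 4 semitones makes it B##5.
A diminished fourth down from Eb6 gives B5.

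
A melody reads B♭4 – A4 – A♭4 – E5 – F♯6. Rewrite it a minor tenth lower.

Bb4: a tenth down reaches G, and 15 semitones makes it G3.
A minor tenth down from A4 gives F#3.
A minor tenth down from Ab4 gives F3.
E5 down a minor tenth is C#4.
F#6: a tenth down reaches D, and 15 semitones makes it D#5.

G3 F#3 F3 C#4 D#5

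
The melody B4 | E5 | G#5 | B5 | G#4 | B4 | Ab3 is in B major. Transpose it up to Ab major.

From B up to Ab is a diminished seventh; apply that to each pitch.
B4 -> Ab5
E5 -> Db6
G#5 -> F6
B5 -> Ab6
G#4 -> F5
B4 -> Ab5
Ab3 -> Gbb4

Ab5 Db6 F6 Ab6 F5 Ab5 Gbb4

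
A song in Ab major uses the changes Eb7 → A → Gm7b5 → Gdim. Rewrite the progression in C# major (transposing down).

Ab major down to C# major is a diminished sixth; each chord root moves by that interval while the quality stays the same.
Eb7: root Eb down a diminished sixth → G#, giving G#7.
A: root A down a diminished sixth → C##, giving C##.
Gm7b5: root G down a diminished sixth → B#, giving B#m7b5.
Gdim: root G down a diminished sixth → B#, giving B#dim.

G#7 C## B#m7b5 B#dim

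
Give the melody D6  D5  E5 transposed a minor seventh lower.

E5 E4 F#4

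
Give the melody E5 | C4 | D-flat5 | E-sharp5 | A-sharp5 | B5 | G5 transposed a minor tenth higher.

G6 Eb5 Fb6 G#6 C#7 D7 Bb6

E5 -> G6
C4 -> Eb5
Db5 -> Fb6
E#5 -> G#6
A#5 -> C#7
B5 -> D7
G5 -> Bb6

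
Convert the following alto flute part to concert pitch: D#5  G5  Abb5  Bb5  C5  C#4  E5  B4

Written C4 on the alto flute sounds as G3, a perfect fourth lower; apply that shift to every note.
D#5 -> A#4
G5 -> D5
Abb5 -> Ebb5
Bb5 -> F5
C5 -> G4
C#4 -> G#3
E5 -> B4
B4 -> F#4

A#4 D5 Ebb5 F5 G4 G#3 B4 F#4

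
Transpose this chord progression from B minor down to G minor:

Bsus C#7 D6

Gsus A7 Bb6

B minor down to G minor is a major third; each chord root moves by that interval while the quality stays the same.
Bsus: root B down a major third → G, giving Gsus.
C#7: root C# down a major third → A, giving A7.
D6: root D down a major third → Bb, giving Bb6.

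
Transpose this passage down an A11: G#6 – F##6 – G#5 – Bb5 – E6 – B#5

D5 C#5 D4 Fb4 Bb4 F#4

An augmented eleventh down from G#6 gives D5.
F##6: an eleventh down reaches C, and 18 semitones makes it C#5.
G#5 down an augmented eleventh is D4.
Bb5 down an augmented eleventh is Fb4.
An augmented eleventh down from E6 gives Bb4.
An augmented eleventh down from B#5 gives F#4.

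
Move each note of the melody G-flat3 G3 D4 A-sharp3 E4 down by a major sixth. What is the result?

A major sixth down from Gb3 gives Bbb2.
G3 down a major sixth is Bb2.
D4: a sixth down reaches F, and 9 semitones makes it F3.
A#3: a sixth down reaches C, and 9 semitones makes it C#3.
E4 down a major sixth is G3.

Bbb2 Bb2 F3 C#3 G3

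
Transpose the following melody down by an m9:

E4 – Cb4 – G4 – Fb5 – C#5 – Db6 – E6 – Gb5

D#3 Bb2 F#3 Eb4 B#3 C5 D#5 F4

A minor ninth down from E4 gives D#3.
Cb4 down a minor ninth is Bb2.
G4 down a minor ninth is F#3.
Fb5 down a minor ninth is Eb4.
A minor ninth down from C#5 gives B#3.
Db6 down a minor ninth is C5.
A minor ninth down from E6 gives D#5.
Gb5: a ninth down reaches F, and 13 semitones makes it F4.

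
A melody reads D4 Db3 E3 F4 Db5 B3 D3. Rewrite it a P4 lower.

A3 Ab2 B2 C4 Ab4 F#3 A2

D4: a fourth down reaches A, and 5 semitones makes it A3.
A perfect fourth down from Db3 gives Ab2.
E3 down a perfect fourth is B2.
F4: a fourth down reaches C, and 5 semitones makes it C4.
Db5 down a perfect fourth is Ab4.
B3 down a perfect fourth is F#3.
D3: a fourth down reaches A, and 5 semitones makes it A2.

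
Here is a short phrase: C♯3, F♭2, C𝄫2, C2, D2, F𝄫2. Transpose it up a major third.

C#3 becomes E#3
Fb2 becomes Ab2
Cbb2 becomes Ebb2
C2 becomes E2
D2 becomes F#2
Fbb2 becomes Abb2

E#3 Ab2 Ebb2 E2 F#2 Abb2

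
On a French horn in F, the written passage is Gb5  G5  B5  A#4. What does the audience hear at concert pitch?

The French horn in F sounds a perfect fifth below written, so transpose each written note down a perfect fifth.
Gb5 gives Cb5
G5 gives C5
B5 gives E5
A#4 gives D#4

Cb5 C5 E5 D#4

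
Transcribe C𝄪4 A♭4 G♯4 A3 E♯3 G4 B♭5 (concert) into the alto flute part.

F##4 Db5 C#5 D4 A#3 C5 Eb6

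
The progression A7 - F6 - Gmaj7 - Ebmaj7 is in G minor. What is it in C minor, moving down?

G minor down to C minor is a perfect fifth; each chord root moves by that interval while the quality stays the same.
A7: root A down a perfect fifth → D, giving D7.
F6: root F down a perfect fifth → Bb, giving Bb6.
Gmaj7: root G down a perfect fifth → C, giving Cmaj7.
Ebmaj7: root Eb down a perfect fifth → Ab, giving Abmaj7.

D7 Bb6 Cmaj7 Abmaj7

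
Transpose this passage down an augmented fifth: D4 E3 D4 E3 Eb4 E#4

D4 down an augmented fifth is Gb3.
E3: a fifth down reaches A, and 8 semitones makes it Ab2.
D4 down an augmented fifth is Gb3.
An augmented fifth down from E3 gives Ab2.
An augmented fifth down from Eb4 gives Abb3.
E#4: a fifth down reaches A, and 8 semitones makes it A3.

Gb3 Ab2 Gb3 Ab2 Abb3 A3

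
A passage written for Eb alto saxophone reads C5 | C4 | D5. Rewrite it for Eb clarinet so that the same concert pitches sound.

C4 C3 D4

First find concert pitch: the Eb alto saxophone sounds a major sixth below written, so C5 C4 D5 sounds Eb4 Eb3 F4.
Then write for Eb clarinet: it sounds a minor third above written, so the part must be a minor third below concert.
Eb4 → C4
Eb3 → C3
F4 → D4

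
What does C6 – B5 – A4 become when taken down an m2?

B5 A#5 G#4

C6 -> B5
B5 -> A#5
A4 -> G#4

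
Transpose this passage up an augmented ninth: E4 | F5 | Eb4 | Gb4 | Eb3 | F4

F##5 G#6 F#5 A5 F#4 G#5

E4: a ninth up reaches F, and 15 semitones makes it F##5.
An augmented ninth up from F5 gives G#6.
Eb4: a ninth up reaches F, and 15 semitones makes it F#5.
Gb4 up an augmented ninth is A5.
Eb3: a ninth up reaches F, and 15 semitones makes it F#4.
F4 up an augmented ninth is G#5.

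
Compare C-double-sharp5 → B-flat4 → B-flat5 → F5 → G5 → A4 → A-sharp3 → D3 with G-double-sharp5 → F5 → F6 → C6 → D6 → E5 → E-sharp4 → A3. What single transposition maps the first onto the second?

Take the first pair: C##5 → G##5. C to G spans 5 letter names, so the interval is some kind of fifth.
C##5 to G##5 is 7 semitones, which makes it a perfect fifth; the second version is higher, so the direction is up.
Checking another pair — D3 → A3 — gives the same interval.

up a perfect fifth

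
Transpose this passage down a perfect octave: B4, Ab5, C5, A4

B3 Ab4 C4 A3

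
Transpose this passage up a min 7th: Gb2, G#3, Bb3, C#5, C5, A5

Gb2: a seventh up reaches F, and 10 semitones makes it Fb3.
G#3: a seventh up reaches F, and 10 semitones makes it F#4.
A minor seventh up from Bb3 gives Ab4.
C#5 up a minor seventh is B5.
C5: a seventh up reaches B, and 10 semitones makes it Bb5.
A5: a seventh up reaches G, and 10 semitones makes it G6.

Fb3 F#4 Ab4 B5 Bb5 G6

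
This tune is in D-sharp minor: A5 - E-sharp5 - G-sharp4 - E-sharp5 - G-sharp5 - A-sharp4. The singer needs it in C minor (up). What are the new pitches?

Gb6 D6 F5 D6 F6 G5

From D-sharp up to C is a diminished seventh; apply that to each pitch.
A5 to Gb6
E#5 to D6
G#4 to F5
E#5 to D6
G#5 to F6
A#4 to G5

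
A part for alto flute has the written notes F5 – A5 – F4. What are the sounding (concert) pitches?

The alto flute sounds a perfect fourth below written, so transpose each written note down a perfect fourth.
F5 gives C5
A5 gives E5
F4 gives C4

C5 E5 C4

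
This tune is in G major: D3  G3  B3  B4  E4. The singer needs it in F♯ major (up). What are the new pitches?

C#4 F#4 A#4 A#5 D#5

From G up to F♯ is a major seventh; apply that to each pitch.
D3 gives C#4
G3 gives F#4
B3 gives A#4
B4 gives A#5
E4 gives D#5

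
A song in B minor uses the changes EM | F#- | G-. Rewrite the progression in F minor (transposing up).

BbM C- Db-

B minor up to F minor is a diminished fifth; each chord root moves by that interval while the quality stays the same.
EM: root E up a diminished fifth → Bb, giving BbM.
F#-: root F# up a diminished fifth → C, giving C-.
G-: root G up a diminished fifth → Db, giving Db-.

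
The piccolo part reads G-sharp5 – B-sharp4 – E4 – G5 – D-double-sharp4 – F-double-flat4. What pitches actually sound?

G#6 B#5 E5 G6 D##5 Fbb5

The piccolo sounds a perfect octave above written, so transpose each written note up a perfect octave.
G#5 → G#6
B#4 → B#5
E4 → E5
G5 → G6
D##4 → D##5
Fbb4 → Fbb5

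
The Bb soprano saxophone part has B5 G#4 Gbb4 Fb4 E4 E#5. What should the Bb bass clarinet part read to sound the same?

First find concert pitch: the Bb soprano saxophone sounds a major second below written, so B5 G#4 Gbb4 Fb4 E4 E#5 sounds A5 F#4 Fbb4 Ebb4 D4 D#5.
Then write for Bb bass clarinet: it sounds a major ninth below written, so the part must be a major ninth above concert.
A5 → B6
F#4 → G#5
Fbb4 → Gbb5
Ebb4 → Fb5
D4 → E5
D#5 → E#6

B6 G#5 Gbb5 Fb5 E5 E#6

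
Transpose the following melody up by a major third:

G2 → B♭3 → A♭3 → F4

G2 -> B2
Bb3 -> D4
Ab3 -> C4
F4 -> A4

B2 D4 C4 A4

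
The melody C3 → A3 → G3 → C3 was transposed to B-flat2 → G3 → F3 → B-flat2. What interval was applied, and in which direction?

down a major second

Take the first pair: C3 → Bb2. C to B spans 2 letter names, so the interval is some kind of second.
Bb2 to C3 is 2 semitones, which makes it a major second; the second version is lower, so the direction is down.
Checking another pair — C3 → Bb2 — gives the same interval.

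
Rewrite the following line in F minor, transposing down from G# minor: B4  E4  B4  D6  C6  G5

G# minor to F minor down is an augmented second, so every note moves down by that interval.
B4 gives Ab4
E4 gives Db4
B4 gives Ab4
D6 gives Cb6
C6 gives Bbb5
G5 gives Fb5

Ab4 Db4 Ab4 Cb6 Bbb5 Fb5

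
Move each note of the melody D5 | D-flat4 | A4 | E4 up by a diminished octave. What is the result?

Db6 Dbb5 Ab5 Eb5

D5 -> Db6
Db4 -> Dbb5
A4 -> Ab5
E4 -> Eb5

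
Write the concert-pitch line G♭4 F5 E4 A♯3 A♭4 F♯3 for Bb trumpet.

Ab4 G5 F#4 B#3 Bb4 G#3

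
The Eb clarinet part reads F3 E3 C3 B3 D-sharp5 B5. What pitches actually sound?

Ab3 G3 Eb3 D4 F#5 D6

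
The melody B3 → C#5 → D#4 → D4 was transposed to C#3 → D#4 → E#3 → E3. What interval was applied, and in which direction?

down a minor seventh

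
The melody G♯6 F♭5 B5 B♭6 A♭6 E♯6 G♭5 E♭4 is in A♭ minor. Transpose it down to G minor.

F##6 Eb5 A#5 A6 G6 D##6 F5 D4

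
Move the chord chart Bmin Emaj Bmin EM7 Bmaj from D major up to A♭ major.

D major up to A♭ major is a diminished fifth; each chord root moves by that interval while the quality stays the same.
Bmin: root B up a diminished fifth → F, giving Fmin.
Emaj: root E up a diminished fifth → Bb, giving Bbmaj.
Bmin: root B up a diminished fifth → F, giving Fmin.
EM7: root E up a diminished fifth → Bb, giving BbM7.
Bmaj: root B up a diminished fifth → F, giving Fmaj.

Fmin Bbmaj Fmin BbM7 Fmaj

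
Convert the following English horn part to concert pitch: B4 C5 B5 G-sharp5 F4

The English horn sounds a perfect fifth below written, so transpose each written note down a perfect fifth.
B4 to E4
C5 to F4
B5 to E5
G#5 to C#5
F4 to Bb3

E4 F4 E5 C#5 Bb3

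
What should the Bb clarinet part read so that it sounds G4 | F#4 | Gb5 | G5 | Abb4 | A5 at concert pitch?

A4 G#4 Ab5 A5 Bbb4 B5

The Bb clarinet sounds a major second below written, so the written part must be a major second above concert — transpose each note up.
G4 gives A4
F#4 gives G#4
Gb5 gives Ab5
G5 gives A5
Abb4 gives Bbb4
A5 gives B5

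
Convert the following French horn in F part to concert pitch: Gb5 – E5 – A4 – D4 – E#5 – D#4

Cb5 A4 D4 G3 A#4 G#3

Written C4 on the French horn in F sounds as F3, a perfect fifth lower; apply that shift to every note.
Gb5 to Cb5
E5 to A4
A4 to D4
D4 to G3
E#5 to A#4
D#4 to G#3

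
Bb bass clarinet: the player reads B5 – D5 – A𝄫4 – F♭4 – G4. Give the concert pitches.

Written C4 on the Bb bass clarinet sounds as Bb2, a major ninth lower; apply that shift to every note.
B5 gives A4
D5 gives C4
Abb4 gives Gbb3
Fb4 gives Ebb3
G4 gives F3

A4 C4 Gbb3 Ebb3 F3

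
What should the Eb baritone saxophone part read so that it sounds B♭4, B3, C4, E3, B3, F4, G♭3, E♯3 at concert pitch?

Written C4 sounds as Eb2 on the Eb baritone saxophone, so concert pitches are written a major thirteenth up.
Bb4 becomes G6
B3 becomes G#5
C4 becomes A5
E3 becomes C#5
B3 becomes G#5
F4 becomes D6
Gb3 becomes Eb5
E#3 becomes C##5

G6 G#5 A5 C#5 G#5 D6 Eb5 C##5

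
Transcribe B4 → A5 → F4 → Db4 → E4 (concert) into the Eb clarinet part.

G#4 F#5 D4 Bb3 C#4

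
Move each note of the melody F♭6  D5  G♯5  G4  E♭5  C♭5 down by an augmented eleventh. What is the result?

Fb6: an eleventh down reaches C, and 18 semitones makes it Cbb5.
D5: an eleventh down reaches A, and 18 semitones makes it Ab3.
An augmented eleventh down from G#5 gives D4.
An augmented eleventh down from G4 gives Db3.
Eb5 down an augmented eleventh is Bbb3.
Cb5: an eleventh down reaches G, and 18 semitones makes it Gbb3.

Cbb5 Ab3 D4 Db3 Bbb3 Gbb3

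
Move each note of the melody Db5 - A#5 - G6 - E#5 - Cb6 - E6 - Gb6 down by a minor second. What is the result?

Db5 down a minor second is C5.
A#5: a second down reaches G, and 1 semitone makes it G##5.
G6: a second down reaches F, and 1 semitone makes it F#6.
E#5 down a minor second is D##5.
Cb6 down a minor second is Bb5.
E6 down a minor second is D#6.
Gb6: a second down reaches F, and 1 semitone makes it F6.

C5 G##5 F#6 D##5 Bb5 D#6 F6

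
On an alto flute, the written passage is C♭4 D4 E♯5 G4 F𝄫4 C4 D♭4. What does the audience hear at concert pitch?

The alto flute sounds a perfect fourth below written, so transpose each written note down a perfect fourth.
Cb4 to Gb3
D4 to A3
E#5 to B#4
G4 to D4
Fbb4 to Cbb4
C4 to G3
Db4 to Ab3

Gb3 A3 B#4 D4 Cbb4 G3 Ab3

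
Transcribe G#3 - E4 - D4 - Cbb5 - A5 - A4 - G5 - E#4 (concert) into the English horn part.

Written C4 sounds as F3 on the English horn, so concert pitches are written a perfect fifth up.
G#3 → D#4
E4 → B4
D4 → A4
Cbb5 → Gbb5
A5 → E6
A4 → E5
G5 → D6
E#4 → B#4

D#4 B4 A4 Gbb5 E6 E5 D6 B#4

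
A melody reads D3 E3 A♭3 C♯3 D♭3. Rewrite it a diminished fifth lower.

G#2 A#2 D3 F##2 G2

D3 gives G#2
E3 gives A#2
Ab3 gives D3
C#3 gives F##2
Db3 gives G2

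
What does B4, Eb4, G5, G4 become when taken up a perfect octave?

B5 Eb5 G6 G5

B4 → B5
Eb4 → Eb5
G5 → G6
G4 → G5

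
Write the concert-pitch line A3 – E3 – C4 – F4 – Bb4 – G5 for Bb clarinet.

The Bb clarinet sounds a major second below written, so the written part must be a major second above concert — transpose each note up.
A3 -> B3
E3 -> F#3
C4 -> D4
F4 -> G4
Bb4 -> C5
G5 -> A5

B3 F#3 D4 G4 C5 A5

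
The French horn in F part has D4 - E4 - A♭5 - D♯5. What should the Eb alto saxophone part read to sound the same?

First find concert pitch: the French horn in F sounds a perfect fifth below written, so D4 E4 A♭5 D♯5 sounds G3 A3 Db5 G#4.
Then write for Eb alto saxophone: it sounds a major sixth below written, so the part must be a major sixth above concert.
G3 → E4
A3 → F#4
Db5 → Bb5
G#4 → E#5

E4 F#4 Bb5 E#5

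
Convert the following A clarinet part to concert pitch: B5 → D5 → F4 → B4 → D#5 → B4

Written C4 on the A clarinet sounds as A3, a minor third lower; apply that shift to every note.
B5 gives G#5
D5 gives B4
F4 gives D4
B4 gives G#4
D#5 gives B#4
B4 gives G#4

G#5 B4 D4 G#4 B#4 G#4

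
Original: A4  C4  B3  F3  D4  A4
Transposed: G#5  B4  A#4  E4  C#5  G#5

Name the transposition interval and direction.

Take the first pair: A4 → G#5. A to G spans 7 letter names, so the interval is some kind of seventh.
A4 to G#5 is 11 semitones, which makes it a major seventh; the second version is higher, so the direction is up.
Checking another pair — A4 → G#5 — gives the same interval.

up a major seventh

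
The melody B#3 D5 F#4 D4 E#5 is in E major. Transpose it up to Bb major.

E major to Bb major up is a diminished fifth, so every note moves up by that interval.
B#3 -> F#4
D5 -> Ab5
F#4 -> C5
D4 -> Ab4
E#5 -> B5

F#4 Ab5 C5 Ab4 B5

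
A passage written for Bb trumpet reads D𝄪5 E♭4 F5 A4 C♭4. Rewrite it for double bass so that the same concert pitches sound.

C##6 Db5 Eb6 G5 Bbb4

First find concert pitch: the Bb trumpet sounds a major second below written, so D𝄪5 E♭4 F5 A4 C♭4 sounds C##5 Db4 Eb5 G4 Bbb3.
Then write for double bass: it sounds a perfect octave below written, so the part must be a perfect octave above concert.
C##5 → C##6
Db4 → Db5
Eb5 → Eb6
G4 → G5
Bbb3 → Bbb4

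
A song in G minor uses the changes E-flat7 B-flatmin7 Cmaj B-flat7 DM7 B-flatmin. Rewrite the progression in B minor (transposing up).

G7 Dmin7 Emaj D7 F#M7 Dmin

G minor up to B minor is a major third; each chord root moves by that interval while the quality stays the same.
E-flat7: root E-flat up a major third → G, giving G7.
B-flatmin7: root B-flat up a major third → D, giving Dmin7.
Cmaj: root C up a major third → E, giving Emaj.
B-flat7: root B-flat up a major third → D, giving D7.
DM7: root D up a major third → F#, giving F#M7.
B-flatmin: root B-flat up a major third → D, giving Dmin.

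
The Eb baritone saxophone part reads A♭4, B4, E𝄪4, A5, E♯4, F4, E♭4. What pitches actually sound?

Cb3 D3 G##2 C4 G#2 Ab2 Gb2

Written C4 on the Eb baritone saxophone sounds as Eb2, a major thirteenth lower; apply that shift to every note.
Ab4 -> Cb3
B4 -> D3
E##4 -> G##2
A5 -> C4
E#4 -> G#2
F4 -> Ab2
Eb4 -> Gb2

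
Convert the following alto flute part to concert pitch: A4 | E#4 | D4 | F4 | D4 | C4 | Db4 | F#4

E4 B#3 A3 C4 A3 G3 Ab3 C#4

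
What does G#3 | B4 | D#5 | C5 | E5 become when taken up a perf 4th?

C#4 E5 G#5 F5 A5

G#3: a fourth up reaches C, and 5 semitones makes it C#4.
B4: a fourth up reaches E, and 5 semitones makes it E5.
A perfect fourth up from D#5 gives G#5.
C5: a fourth up reaches F, and 5 semitones makes it F5.
E5 up a perfect fourth is A5.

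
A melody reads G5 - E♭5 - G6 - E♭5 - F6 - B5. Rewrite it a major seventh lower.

Ab4 Fb4 Ab5 Fb4 Gb5 C5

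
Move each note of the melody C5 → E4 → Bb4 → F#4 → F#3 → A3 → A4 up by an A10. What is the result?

An augmented tenth up from C5 gives E#6.
An augmented tenth up from E4 gives G##5.
Bb4 up an augmented tenth is D#6.
F#4: a tenth up reaches A, and 17 semitones makes it A##5.
An augmented tenth up from F#3 gives A##4.
A3 up an augmented tenth is C##5.
A4 up an augmented tenth is C##6.

E#6 G##5 D#6 A##5 A##4 C##5 C##6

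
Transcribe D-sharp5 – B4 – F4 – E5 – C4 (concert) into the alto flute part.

G#5 E5 Bb4 A5 F4

Written C4 sounds as G3 on the alto flute, so concert pitches are written a perfect fourth up.
D#5 -> G#5
B4 -> E5
F4 -> Bb4
E5 -> A5
C4 -> F4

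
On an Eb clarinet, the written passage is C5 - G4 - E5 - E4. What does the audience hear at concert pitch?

The Eb clarinet sounds a minor third above written, so transpose each written note up a minor third.
C5 becomes Eb5
G4 becomes Bb4
E5 becomes G5
E4 becomes G4

Eb5 Bb4 G5 G4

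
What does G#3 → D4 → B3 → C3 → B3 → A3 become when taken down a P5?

C#3 G3 E3 F2 E3 D3

G#3 gives C#3
D4 gives G3
B3 gives E3
C3 gives F2
B3 gives E3
A3 gives D3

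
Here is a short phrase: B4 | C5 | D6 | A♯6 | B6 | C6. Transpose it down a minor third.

G#4 A4 B5 F##6 G#6 A5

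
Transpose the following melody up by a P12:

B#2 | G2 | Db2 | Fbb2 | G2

B#2: a twelfth up reaches F, and 19 semitones makes it F##4.
G2 up a perfect twelfth is D4.
A perfect twelfth up from Db2 gives Ab3.
Fbb2: a twelfth up reaches C, and 19 semitones makes it Cbb4.
G2: a twelfth up reaches D, and 19 semitones makes it D4.

F##4 D4 Ab3 Cbb4 D4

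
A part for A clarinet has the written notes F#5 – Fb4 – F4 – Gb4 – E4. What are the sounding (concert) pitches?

Written C4 on the A clarinet sounds as A3, a minor third lower; apply that shift to every note.
F#5 becomes D#5
Fb4 becomes Db4
F4 becomes D4
Gb4 becomes Eb4
E4 becomes C#4

D#5 Db4 D4 Eb4 C#4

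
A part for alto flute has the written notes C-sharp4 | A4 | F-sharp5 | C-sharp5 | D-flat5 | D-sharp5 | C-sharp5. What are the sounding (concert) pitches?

G#3 E4 C#5 G#4 Ab4 A#4 G#4

Written C4 on the alto flute sounds as G3, a perfect fourth lower; apply that shift to every note.
C#4 gives G#3
A4 gives E4
F#5 gives C#5
C#5 gives G#4
Db5 gives Ab4
D#5 gives A#4
C#5 gives G#4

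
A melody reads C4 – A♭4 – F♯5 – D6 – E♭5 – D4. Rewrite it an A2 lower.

An augmented second down from C4 gives Bbb3.
An augmented second down from Ab4 gives Gbb4.
F#5: a second down reaches E, and 3 semitones makes it Eb5.
D6: a second down reaches C, and 3 semitones makes it Cb6.
Eb5: a second down reaches D, and 3 semitones makes it Dbb5.
D4: a second down reaches C, and 3 semitones makes it Cb4.

Bbb3 Gbb4 Eb5 Cb6 Dbb5 Cb4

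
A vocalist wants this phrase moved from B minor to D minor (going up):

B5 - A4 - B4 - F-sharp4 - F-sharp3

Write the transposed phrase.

D6 C5 D5 A4 A3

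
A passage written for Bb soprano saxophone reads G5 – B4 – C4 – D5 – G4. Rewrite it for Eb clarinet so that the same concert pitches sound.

First find concert pitch: the Bb soprano saxophone sounds a major second below written, so G5 B4 C4 D5 G4 sounds F5 A4 Bb3 C5 F4.
Then write for Eb clarinet: it sounds a minor third above written, so the part must be a minor third below concert.
F5 → D5
A4 → F#4
Bb3 → G3
C5 → A4
F4 → D4

D5 F#4 G3 A4 D4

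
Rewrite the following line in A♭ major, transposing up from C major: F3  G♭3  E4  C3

C major to A♭ major up is a minor sixth, so every note moves up by that interval.
F3 becomes Db4
Gb3 becomes Ebb4
E4 becomes C5
C3 becomes Ab3

Db4 Ebb4 C5 Ab3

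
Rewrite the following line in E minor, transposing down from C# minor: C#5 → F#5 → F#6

E4 A4 A5

From C# down to E is a major sixth; apply that to each pitch.
C#5 to E4
F#5 to A4
F#6 to A5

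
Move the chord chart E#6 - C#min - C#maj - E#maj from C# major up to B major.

D#6 Bmin Bmaj D#maj

C# major up to B major is a minor seventh; each chord root moves by that interval while the quality stays the same.
E#6: root E# up a minor seventh → D#, giving D#6.
C#min: root C# up a minor seventh → B, giving Bmin.
C#maj: root C# up a minor seventh → B, giving Bmaj.
E#maj: root E# up a minor seventh → D#, giving D#maj.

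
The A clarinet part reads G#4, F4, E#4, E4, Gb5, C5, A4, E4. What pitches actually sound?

E#4 D4 C##4 C#4 Eb5 A4 F#4 C#4

Written C4 on the A clarinet sounds as A3, a minor third lower; apply that shift to every note.
G#4 -> E#4
F4 -> D4
E#4 -> C##4
E4 -> C#4
Gb5 -> Eb5
C5 -> A4
A4 -> F#4
E4 -> C#4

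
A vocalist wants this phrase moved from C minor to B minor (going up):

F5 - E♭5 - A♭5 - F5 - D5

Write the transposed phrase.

C minor to B minor up is a major seventh, so every note moves up by that interval.
F5 gives E6
Eb5 gives D6
Ab5 gives G6
F5 gives E6
D5 gives C#6

E6 D6 G6 E6 C#6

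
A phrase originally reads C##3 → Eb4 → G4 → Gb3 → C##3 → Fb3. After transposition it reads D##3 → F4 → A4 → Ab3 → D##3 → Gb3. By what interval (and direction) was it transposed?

Take the first pair: C##3 → D##3. C to D spans 2 letter names, so the interval is some kind of second.
C##3 to D##3 is 2 semitones, which makes it a major second; the second version is higher, so the direction is up.
Checking another pair — Fb3 → Gb3 — gives the same interval.

up a major second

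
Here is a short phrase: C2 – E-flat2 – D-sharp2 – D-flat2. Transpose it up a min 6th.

C2 to Ab2
Eb2 to Cb3
D#2 to B2
Db2 to Bbb2

Ab2 Cb3 B2 Bbb2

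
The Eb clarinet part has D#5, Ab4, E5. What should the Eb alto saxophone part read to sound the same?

D#6 Ab5 E6

First find concert pitch: the Eb clarinet sounds a minor third above written, so D#5 Ab4 E5 sounds F#5 Cb5 G5.
Then write for Eb alto saxophone: it sounds a major sixth below written, so the part must be a major sixth above concert.
F#5 → D#6
Cb5 → Ab5
G5 → E6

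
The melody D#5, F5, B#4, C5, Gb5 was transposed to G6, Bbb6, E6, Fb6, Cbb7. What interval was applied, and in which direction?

From D#5 to G6 is 11 letter names — an eleventh of some quality.
D#5 to G6 is 16 semitones, which makes it a diminished eleventh; the second version is higher, so the direction is up.
Checking another pair — Gb5 → Cbb7 — gives the same interval.

up a diminished eleventh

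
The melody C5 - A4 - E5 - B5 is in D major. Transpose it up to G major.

F5 D5 A5 E6

D major to G major up is a perfect fourth, so every note moves up by that interval.
C5 -> F5
A4 -> D5
E5 -> A5
B5 -> E6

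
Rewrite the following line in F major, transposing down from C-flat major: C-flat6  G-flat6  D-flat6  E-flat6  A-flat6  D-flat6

F5 C6 G5 A5 D6 G5

From C-flat down to F is a diminished fifth; apply that to each pitch.
Cb6 becomes F5
Gb6 becomes C6
Db6 becomes G5
Eb6 becomes A5
Ab6 becomes D6
Db6 becomes G5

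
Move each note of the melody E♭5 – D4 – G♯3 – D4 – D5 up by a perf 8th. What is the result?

Eb5 -> Eb6
D4 -> D5
G#3 -> G#4
D4 -> D5
D5 -> D6

Eb6 D5 G#4 D5 D6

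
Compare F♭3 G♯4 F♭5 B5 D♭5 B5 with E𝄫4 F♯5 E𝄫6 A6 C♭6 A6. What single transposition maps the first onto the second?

up a minor seventh

Take the first pair: Fb3 → Ebb4. F to E spans 7 letter names, so the interval is some kind of seventh.
Fb3 to Ebb4 is 10 semitones, which makes it a minor seventh; the second version is higher, so the direction is up.
Checking another pair — B5 → A6 — gives the same interval.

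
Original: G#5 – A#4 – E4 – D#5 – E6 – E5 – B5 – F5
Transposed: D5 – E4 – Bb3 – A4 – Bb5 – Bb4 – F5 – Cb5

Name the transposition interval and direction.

Take the first pair: G#5 → D5. G to D spans 4 letter names, so the interval is some kind of fourth.
D5 to G#5 is 6 semitones, which makes it an augmented fourth; the second version is lower, so the direction is down.
Checking another pair — F5 → Cb5 — gives the same interval.

down an augmented fourth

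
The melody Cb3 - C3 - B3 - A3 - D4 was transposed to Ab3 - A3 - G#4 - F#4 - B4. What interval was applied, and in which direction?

From Cb3 to Ab3 is 6 letter names — a sixth of some quality.
Cb3 to Ab3 is 9 semitones, which makes it a major sixth; the second version is higher, so the direction is up.
Checking another pair — D4 → B4 — gives the same interval.

up a major sixth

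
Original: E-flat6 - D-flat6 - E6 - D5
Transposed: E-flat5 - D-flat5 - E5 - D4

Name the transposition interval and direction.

down a perfect octave

Take the first pair: Eb6 → Eb5. E to E spans 8 letter names, so the interval is some kind of octave.
Eb5 to Eb6 is 12 semitones, which makes it a perfect octave; the second version is lower, so the direction is down.
Checking another pair — D5 → D4 — gives the same interval.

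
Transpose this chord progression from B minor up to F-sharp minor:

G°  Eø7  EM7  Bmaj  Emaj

B minor up to F-sharp minor is a perfect fifth; each chord root moves by that interval while the quality stays the same.
G°: root G up a perfect fifth → D, giving D°.
Eø7: root E up a perfect fifth → B, giving Bø7.
EM7: root E up a perfect fifth → B, giving BM7.
Bmaj: root B up a perfect fifth → F#, giving F#maj.
Emaj: root E up a perfect fifth → B, giving Bmaj.

D° Bø7 BM7 F#maj Bmaj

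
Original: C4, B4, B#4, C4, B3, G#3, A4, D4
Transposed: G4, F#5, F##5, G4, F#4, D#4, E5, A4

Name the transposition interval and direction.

up a perfect fifth

Take the first pair: C4 → G4. C to G spans 5 letter names, so the interval is some kind of fifth.
C4 to G4 is 7 semitones, which makes it a perfect fifth; the second version is higher, so the direction is up.
Checking another pair — D4 → A4 — gives the same interval.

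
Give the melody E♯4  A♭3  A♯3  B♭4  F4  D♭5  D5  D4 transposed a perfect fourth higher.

A perfect fourth up from E#4 gives A#4.
A perfect fourth up from Ab3 gives Db4.
A#3: a fourth up reaches D, and 5 semitones makes it D#4.
Bb4: a fourth up reaches E, and 5 semitones makes it Eb5.
F4 up a perfect fourth is Bb4.
A perfect fourth up from Db5 gives Gb5.
D5: a fourth up reaches G, and 5 semitones makes it G5.
D4: a fourth up reaches G, and 5 semitones makes it G4.

A#4 Db4 D#4 Eb5 Bb4 Gb5 G5 G4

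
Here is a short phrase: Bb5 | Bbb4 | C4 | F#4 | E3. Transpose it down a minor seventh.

C5 Cb4 D3 G#3 F#2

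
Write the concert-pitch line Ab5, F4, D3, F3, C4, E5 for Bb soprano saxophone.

Bb5 G4 E3 G3 D4 F#5

Written C4 sounds as Bb3 on the Bb soprano saxophone, so concert pitches are written a major second up.
Ab5 → Bb5
F4 → G4
D3 → E3
F3 → G3
C4 → D4
E5 → F#5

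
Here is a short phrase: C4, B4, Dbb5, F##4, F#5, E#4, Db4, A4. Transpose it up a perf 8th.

C4 up a perfect octave is C5.
B4 up a perfect octave is B5.
Dbb5 up a perfect octave is Dbb6.
A perfect octave up from F##4 gives F##5.
F#5: an octave up reaches F, and 12 semitones makes it F#6.
E#4: an octave up reaches E, and 12 semitones makes it E#5.
Db4: an octave up reaches D, and 12 semitones makes it Db5.
A perfect octave up from A4 gives A5.

C5 B5 Dbb6 F##5 F#6 E#5 Db5 A5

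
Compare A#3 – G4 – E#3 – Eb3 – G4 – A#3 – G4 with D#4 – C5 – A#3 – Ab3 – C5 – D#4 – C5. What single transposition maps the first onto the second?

Take the first pair: A#3 → D#4. A to D spans 4 letter names, so the interval is some kind of fourth.
A#3 to D#4 is 5 semitones, which makes it a perfect fourth; the second version is higher, so the direction is up.
Checking another pair — G4 → C5 — gives the same interval.

up a perfect fourth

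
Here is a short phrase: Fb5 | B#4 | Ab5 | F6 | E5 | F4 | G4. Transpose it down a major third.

Dbb5 G#4 Fb5 Db6 C5 Db4 Eb4

Fb5: a third down reaches D, and 4 semitones makes it Dbb5.
B#4 down a major third is G#4.
Ab5: a third down reaches F, and 4 semitones makes it Fb5.
A major third down from F6 gives Db6.
E5 down a major third is C5.
F4 down a major third is Db4.
G4: a third down reaches E, and 4 semitones makes it Eb4.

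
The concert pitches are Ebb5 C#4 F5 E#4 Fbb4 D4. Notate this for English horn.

Bbb5 G#4 C6 B#4 Cbb5 A4

The English horn sounds a perfect fifth below written, so the written part must be a perfect fifth above concert — transpose each note up.
Ebb5 becomes Bbb5
C#4 becomes G#4
F5 becomes C6
E#4 becomes B#4
Fbb4 becomes Cbb5
D4 becomes A4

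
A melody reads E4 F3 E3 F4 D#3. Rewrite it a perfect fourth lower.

E4: a fourth down reaches B, and 5 semitones makes it B3.
F3: a fourth down reaches C, and 5 semitones makes it C3.
E3 down a perfect fourth is B2.
F4: a fourth down reaches C, and 5 semitones makes it C4.
A perfect fourth down from D#3 gives A#2.

B3 C3 B2 C4 A#2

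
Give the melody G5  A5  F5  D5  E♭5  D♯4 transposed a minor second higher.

Ab5 Bb5 Gb5 Eb5 Fb5 E4

G5 to Ab5
A5 to Bb5
F5 to Gb5
D5 to Eb5
Eb5 to Fb5
D#4 to E4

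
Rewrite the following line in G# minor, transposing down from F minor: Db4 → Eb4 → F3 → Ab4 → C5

E3 F#3 G#2 B3 D#4

From F down to G# is a diminished seventh; apply that to each pitch.
Db4 to E3
Eb4 to F#3
F3 to G#2
Ab4 to B3
C5 to D#4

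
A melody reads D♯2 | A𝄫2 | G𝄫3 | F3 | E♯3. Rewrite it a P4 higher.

G#2 Dbb3 Cbb4 Bb3 A#3

A perfect fourth up from D#2 gives G#2.
Abb2: a fourth up reaches D, and 5 semitones makes it Dbb3.
Gbb3 up a perfect fourth is Cbb4.
F3 up a perfect fourth is Bb3.
E#3 up a perfect fourth is A#3.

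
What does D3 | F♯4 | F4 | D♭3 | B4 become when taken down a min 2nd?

C#3 E#4 E4 C3 A#4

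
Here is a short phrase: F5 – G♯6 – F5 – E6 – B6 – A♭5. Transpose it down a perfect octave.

F4 G#5 F4 E5 B5 Ab4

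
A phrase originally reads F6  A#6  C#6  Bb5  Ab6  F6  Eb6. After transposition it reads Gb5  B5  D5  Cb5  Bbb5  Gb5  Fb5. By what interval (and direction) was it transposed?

Take the first pair: F6 → Gb5. F to G spans 7 letter names, so the interval is some kind of seventh.
Gb5 to F6 is 11 semitones, which makes it a major seventh; the second version is lower, so the direction is down.
Checking another pair — Eb6 → Fb5 — gives the same interval.

down a major seventh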